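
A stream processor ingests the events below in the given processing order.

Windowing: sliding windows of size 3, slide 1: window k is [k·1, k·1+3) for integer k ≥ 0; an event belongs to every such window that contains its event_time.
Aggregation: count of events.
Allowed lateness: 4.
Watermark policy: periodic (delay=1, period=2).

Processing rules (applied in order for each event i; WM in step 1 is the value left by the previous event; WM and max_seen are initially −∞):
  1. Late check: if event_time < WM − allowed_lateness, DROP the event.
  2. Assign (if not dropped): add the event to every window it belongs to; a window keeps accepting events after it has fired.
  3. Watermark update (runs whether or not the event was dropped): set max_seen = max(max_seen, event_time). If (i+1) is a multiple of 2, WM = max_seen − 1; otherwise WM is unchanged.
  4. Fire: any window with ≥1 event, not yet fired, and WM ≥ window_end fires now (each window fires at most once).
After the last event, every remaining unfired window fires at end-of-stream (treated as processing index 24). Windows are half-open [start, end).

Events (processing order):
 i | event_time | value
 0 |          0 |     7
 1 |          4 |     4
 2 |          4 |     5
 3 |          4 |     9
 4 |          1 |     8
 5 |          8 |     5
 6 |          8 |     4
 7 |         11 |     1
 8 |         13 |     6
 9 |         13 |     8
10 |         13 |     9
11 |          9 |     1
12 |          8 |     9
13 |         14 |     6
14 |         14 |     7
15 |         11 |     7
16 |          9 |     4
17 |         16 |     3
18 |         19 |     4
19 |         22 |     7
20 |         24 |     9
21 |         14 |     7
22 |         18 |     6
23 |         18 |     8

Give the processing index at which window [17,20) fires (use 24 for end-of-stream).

19

i=0 t=0 v=7: → [0,3); WM=−∞
i=1 t=4 v=4: → [4,7),[3,6),[2,5); WM=3; [0,3) fires=1
i=2 t=4 v=5: → [4,7),[3,6),[2,5); WM=3
i=3 t=4 v=9: → [4,7),[3,6),[2,5); WM=3
i=4 t=1 v=8: → [1,4),[0,3); WM=3
i=5 t=8 v=5: → [8,11),[7,10),[6,9); WM=7; [1,4) fires=1 [2,5) fires=3 [3,6) fires=3 [4,7) fires=3
i=6 t=8 v=4: → [8,11),[7,10),[6,9); WM=7
i=7 t=11 v=1: → [11,14),[10,13),[9,12); WM=10; [6,9) fires=2 [7,10) fires=2
i=8 t=13 v=6: → [13,16),[12,15),[11,14); WM=10
i=9 t=13 v=8: → [13,16),[12,15),[11,14); WM=12; [8,11) fires=2 [9,12) fires=1
i=10 t=13 v=9: → [13,16),[12,15),[11,14); WM=12
i=11 t=9 v=1: → [9,12),[8,11),[7,10); WM=12
i=12 t=8 v=9: → [8,11),[7,10),[6,9); WM=12
i=13 t=14 v=6: → [14,17),[13,16),[12,15); WM=13; [10,13) fires=1
i=14 t=14 v=7: → [14,17),[13,16),[12,15); WM=13
i=15 t=11 v=7: → [11,14),[10,13),[9,12); WM=13
i=16 t=9 v=4: → [9,12),[8,11),[7,10); WM=13
i=17 t=16 v=3: → [16,19),[15,18),[14,17); WM=15; [11,14) fires=5 [12,15) fires=5
i=18 t=19 v=4: → [19,22),[18,21),[17,20); WM=15
i=19 t=22 v=7: → [22,25),[21,24),[20,23); WM=21; [13,16) fires=5 [14,17) fires=3 [15,18) fires=1 [16,19) fires=1 [17,20) fires=1 [18,21) fires=1
i=20 t=24 v=9: → [24,27),[23,26),[22,25); WM=21
i=21 t=14 v=7: DROP (t<21-4); WM=23; [19,22) fires=1 [20,23) fires=1
i=22 t=18 v=6: DROP (t<23-4); WM=23
i=23 t=18 v=8: DROP (t<23-4); WM=23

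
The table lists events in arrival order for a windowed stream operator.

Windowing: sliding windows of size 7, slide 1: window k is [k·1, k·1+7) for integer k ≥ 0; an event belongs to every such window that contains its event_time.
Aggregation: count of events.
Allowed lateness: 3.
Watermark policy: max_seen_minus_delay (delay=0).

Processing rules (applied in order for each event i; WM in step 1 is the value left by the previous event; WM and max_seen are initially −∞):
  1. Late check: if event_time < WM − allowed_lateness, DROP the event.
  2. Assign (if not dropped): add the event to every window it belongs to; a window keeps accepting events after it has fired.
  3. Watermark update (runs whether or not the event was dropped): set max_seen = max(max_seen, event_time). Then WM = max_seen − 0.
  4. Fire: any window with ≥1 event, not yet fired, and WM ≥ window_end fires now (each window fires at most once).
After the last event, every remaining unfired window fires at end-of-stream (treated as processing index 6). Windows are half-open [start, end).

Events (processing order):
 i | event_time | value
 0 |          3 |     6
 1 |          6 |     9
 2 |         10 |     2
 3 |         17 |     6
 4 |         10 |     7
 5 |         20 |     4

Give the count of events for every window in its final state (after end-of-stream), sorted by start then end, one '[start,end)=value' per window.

i=0 t=3 v=6: → [3,10),[2,9),[1,8),[0,7); WM=3
i=1 t=6 v=9: → [6,13),[5,12),[4,11),[3,10),[2,9),[1,8),[0,7); WM=6
i=2 t=10 v=2: → [10,17),[9,16),[8,15),[7,14),[6,13),[5,12),[4,11); WM=10; [0,7) fires=2 [1,8) fires=2 [2,9) fires=2 [3,10) fires=2
i=3 t=17 v=6: → [17,24),[16,23),[15,22),[14,21),[13,20),[12,19),[11,18); WM=17; [4,11) fires=2 [5,12) fires=2 [6,13) fires=2 [7,14) fires=1 [8,15) fires=1 [9,16) fires=1 [10,17) fires=1
i=4 t=10 v=7: DROP (t<17-3); WM=17
i=5 t=20 v=4: → [20,27),[19,26),[18,25),[17,24),[16,23),[15,22),[14,21); WM=20; [11,18) fires=1 [12,19) fires=1 [13,20) fires=1

[0,7)=2 [1,8)=2 [2,9)=2 [3,10)=2 [4,11)=2 [5,12)=2 [6,13)=2 [7,14)=1 [8,15)=1 [9,16)=1 [10,17)=1 [11,18)=1 [12,19)=1 [13,20)=1 [14,21)=2 [15,22)=2 [16,23)=2 [17,24)=2 [18,25)=1 [19,26)=1 [20,27)=1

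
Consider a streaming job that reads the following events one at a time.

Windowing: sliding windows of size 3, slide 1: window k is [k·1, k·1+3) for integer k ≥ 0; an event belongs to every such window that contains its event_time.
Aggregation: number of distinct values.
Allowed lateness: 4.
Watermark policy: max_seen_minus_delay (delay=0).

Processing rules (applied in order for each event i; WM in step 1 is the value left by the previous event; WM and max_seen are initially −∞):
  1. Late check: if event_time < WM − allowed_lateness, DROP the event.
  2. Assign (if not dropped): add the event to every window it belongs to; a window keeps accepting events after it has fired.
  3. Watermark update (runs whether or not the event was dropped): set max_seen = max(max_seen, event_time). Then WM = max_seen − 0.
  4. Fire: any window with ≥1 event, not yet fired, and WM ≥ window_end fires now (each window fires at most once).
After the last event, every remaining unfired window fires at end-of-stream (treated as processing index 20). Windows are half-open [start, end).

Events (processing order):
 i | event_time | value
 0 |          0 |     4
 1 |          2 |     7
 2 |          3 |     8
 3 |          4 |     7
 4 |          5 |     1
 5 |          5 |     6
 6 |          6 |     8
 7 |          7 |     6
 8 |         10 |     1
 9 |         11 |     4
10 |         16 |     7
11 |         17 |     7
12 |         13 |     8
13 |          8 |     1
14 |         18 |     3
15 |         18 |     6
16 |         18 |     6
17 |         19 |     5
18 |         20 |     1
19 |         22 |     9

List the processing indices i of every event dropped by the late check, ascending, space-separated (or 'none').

13

i=0 t=0 v=4: → [0,3); WM=0
i=1 t=2 v=7: → [2,5),[1,4),[0,3); WM=2
i=2 t=3 v=8: → [3,6),[2,5),[1,4); WM=3; [0,3) fires=2
i=3 t=4 v=7: → [4,7),[3,6),[2,5); WM=4; [1,4) fires=2
i=4 t=5 v=1: → [5,8),[4,7),[3,6); WM=5; [2,5) fires=2
i=5 t=5 v=6: → [5,8),[4,7),[3,6); WM=5
i=6 t=6 v=8: → [6,9),[5,8),[4,7); WM=6; [3,6) fires=4
i=7 t=7 v=6: → [7,10),[6,9),[5,8); WM=7; [4,7) fires=4
i=8 t=10 v=1: → [10,13),[9,12),[8,11); WM=10; [5,8) fires=3 [6,9) fires=2 [7,10) fires=1
i=9 t=11 v=4: → [11,14),[10,13),[9,12); WM=11; [8,11) fires=1
i=10 t=16 v=7: → [16,19),[15,18),[14,17); WM=16; [9,12) fires=2 [10,13) fires=2 [11,14) fires=1
i=11 t=17 v=7: → [17,20),[16,19),[15,18); WM=17; [14,17) fires=1
i=12 t=13 v=8: → [13,16),[12,15),[11,14); WM=17; [12,15) fires=1 [13,16) fires=1
i=13 t=8 v=1: DROP (t<17-4); WM=17
i=14 t=18 v=3: → [18,21),[17,20),[16,19); WM=18; [15,18) fires=1
i=15 t=18 v=6: → [18,21),[17,20),[16,19); WM=18
i=16 t=18 v=6: → [18,21),[17,20),[16,19); WM=18
i=17 t=19 v=5: → [19,22),[18,21),[17,20); WM=19; [16,19) fires=3
i=18 t=20 v=1: → [20,23),[19,22),[18,21); WM=20; [17,20) fires=4
i=19 t=22 v=9: → [22,25),[21,24),[20,23); WM=22; [18,21) fires=4 [19,22) fires=2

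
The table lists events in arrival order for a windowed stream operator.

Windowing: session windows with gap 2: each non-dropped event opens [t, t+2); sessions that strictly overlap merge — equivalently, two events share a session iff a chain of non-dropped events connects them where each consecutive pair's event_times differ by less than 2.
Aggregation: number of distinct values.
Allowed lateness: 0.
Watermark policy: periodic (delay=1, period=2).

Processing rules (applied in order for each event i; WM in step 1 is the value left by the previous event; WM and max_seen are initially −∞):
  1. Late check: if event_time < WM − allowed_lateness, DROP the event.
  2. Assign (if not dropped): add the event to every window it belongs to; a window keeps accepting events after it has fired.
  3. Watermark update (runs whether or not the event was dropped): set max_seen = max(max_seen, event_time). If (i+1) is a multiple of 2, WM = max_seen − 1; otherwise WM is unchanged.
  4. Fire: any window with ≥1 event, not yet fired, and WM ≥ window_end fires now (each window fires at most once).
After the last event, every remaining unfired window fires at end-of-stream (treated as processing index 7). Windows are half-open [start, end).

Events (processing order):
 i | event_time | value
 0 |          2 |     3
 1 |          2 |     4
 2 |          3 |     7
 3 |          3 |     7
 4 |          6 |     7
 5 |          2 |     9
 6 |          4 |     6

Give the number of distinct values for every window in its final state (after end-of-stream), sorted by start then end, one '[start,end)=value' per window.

[2,5)=4 [6,8)=1

i=0 t=2 v=3: → [2,4); WM=−∞
i=1 t=2 v=4: → [2,4); WM=1
i=2 t=3 v=7: → [2,5); WM=1
i=3 t=3 v=7: → [2,5); WM=2
i=4 t=6 v=7: → [6,8); WM=2
i=5 t=2 v=9: → [2,5); WM=5
i=6 t=4 v=6: DROP (t<5-0); WM=5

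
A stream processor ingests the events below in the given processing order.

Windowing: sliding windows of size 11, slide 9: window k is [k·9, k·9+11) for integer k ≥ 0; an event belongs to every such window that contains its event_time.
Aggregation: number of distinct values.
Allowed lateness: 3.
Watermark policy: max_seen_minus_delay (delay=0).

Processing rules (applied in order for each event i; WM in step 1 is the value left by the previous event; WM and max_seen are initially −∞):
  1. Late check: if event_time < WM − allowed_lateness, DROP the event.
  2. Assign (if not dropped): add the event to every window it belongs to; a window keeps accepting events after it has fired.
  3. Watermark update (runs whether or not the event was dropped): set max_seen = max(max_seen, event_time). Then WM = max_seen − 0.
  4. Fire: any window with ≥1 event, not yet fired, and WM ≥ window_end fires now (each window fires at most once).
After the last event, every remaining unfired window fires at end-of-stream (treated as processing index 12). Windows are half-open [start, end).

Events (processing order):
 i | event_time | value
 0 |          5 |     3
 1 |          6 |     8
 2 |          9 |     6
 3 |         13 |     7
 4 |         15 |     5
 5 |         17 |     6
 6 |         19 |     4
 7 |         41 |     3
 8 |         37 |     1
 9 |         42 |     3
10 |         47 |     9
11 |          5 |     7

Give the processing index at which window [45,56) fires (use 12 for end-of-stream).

i=0 t=5 v=3: → [0,11); WM=5
i=1 t=6 v=8: → [0,11); WM=6
i=2 t=9 v=6: → [9,20),[0,11); WM=9
i=3 t=13 v=7: → [9,20); WM=13; [0,11) fires=3
i=4 t=15 v=5: → [9,20); WM=15
i=5 t=17 v=6: → [9,20); WM=17
i=6 t=19 v=4: → [18,29),[9,20); WM=19
i=7 t=41 v=3: → [36,47); WM=41; [9,20) fires=4 [18,29) fires=1
i=8 t=37 v=1: DROP (t<41-3); WM=41
i=9 t=42 v=3: → [36,47); WM=42
i=10 t=47 v=9: → [45,56); WM=47; [36,47) fires=1
i=11 t=5 v=7: DROP (t<47-3); WM=47

12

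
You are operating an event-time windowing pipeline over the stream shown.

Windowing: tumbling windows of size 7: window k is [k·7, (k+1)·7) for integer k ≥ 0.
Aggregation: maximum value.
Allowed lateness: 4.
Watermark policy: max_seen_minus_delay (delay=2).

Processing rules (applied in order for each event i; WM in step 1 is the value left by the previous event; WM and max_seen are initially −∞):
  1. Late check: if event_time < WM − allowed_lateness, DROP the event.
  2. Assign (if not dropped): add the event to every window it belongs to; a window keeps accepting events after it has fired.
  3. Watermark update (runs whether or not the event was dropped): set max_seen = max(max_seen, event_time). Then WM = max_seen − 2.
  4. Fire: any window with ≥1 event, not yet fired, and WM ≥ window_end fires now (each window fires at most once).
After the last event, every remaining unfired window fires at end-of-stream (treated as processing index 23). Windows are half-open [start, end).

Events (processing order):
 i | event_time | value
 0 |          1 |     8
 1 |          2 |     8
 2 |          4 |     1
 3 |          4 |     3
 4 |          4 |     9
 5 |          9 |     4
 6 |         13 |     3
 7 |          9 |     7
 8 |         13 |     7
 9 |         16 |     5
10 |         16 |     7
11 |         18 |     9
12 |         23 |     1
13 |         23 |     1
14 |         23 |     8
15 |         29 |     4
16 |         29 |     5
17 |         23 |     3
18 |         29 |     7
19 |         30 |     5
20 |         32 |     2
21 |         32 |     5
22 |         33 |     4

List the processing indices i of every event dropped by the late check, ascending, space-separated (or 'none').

none

i=0 t=1 v=8: → [0,7); WM=-1
i=1 t=2 v=8: → [0,7); WM=0
i=2 t=4 v=1: → [0,7); WM=2
i=3 t=4 v=3: → [0,7); WM=2
i=4 t=4 v=9: → [0,7); WM=2
i=5 t=9 v=4: → [7,14); WM=7; [0,7) fires=9
i=6 t=13 v=3: → [7,14); WM=11
i=7 t=9 v=7: → [7,14); WM=11
i=8 t=13 v=7: → [7,14); WM=11
i=9 t=16 v=5: → [14,21); WM=14; [7,14) fires=7
i=10 t=16 v=7: → [14,21); WM=14
i=11 t=18 v=9: → [14,21); WM=16
i=12 t=23 v=1: → [21,28); WM=21; [14,21) fires=9
i=13 t=23 v=1: → [21,28); WM=21
i=14 t=23 v=8: → [21,28); WM=21
i=15 t=29 v=4: → [28,35); WM=27
i=16 t=29 v=5: → [28,35); WM=27
i=17 t=23 v=3: → [21,28); WM=27
i=18 t=29 v=7: → [28,35); WM=27
i=19 t=30 v=5: → [28,35); WM=28; [21,28) fires=8
i=20 t=32 v=2: → [28,35); WM=30
i=21 t=32 v=5: → [28,35); WM=30
i=22 t=33 v=4: → [28,35); WM=31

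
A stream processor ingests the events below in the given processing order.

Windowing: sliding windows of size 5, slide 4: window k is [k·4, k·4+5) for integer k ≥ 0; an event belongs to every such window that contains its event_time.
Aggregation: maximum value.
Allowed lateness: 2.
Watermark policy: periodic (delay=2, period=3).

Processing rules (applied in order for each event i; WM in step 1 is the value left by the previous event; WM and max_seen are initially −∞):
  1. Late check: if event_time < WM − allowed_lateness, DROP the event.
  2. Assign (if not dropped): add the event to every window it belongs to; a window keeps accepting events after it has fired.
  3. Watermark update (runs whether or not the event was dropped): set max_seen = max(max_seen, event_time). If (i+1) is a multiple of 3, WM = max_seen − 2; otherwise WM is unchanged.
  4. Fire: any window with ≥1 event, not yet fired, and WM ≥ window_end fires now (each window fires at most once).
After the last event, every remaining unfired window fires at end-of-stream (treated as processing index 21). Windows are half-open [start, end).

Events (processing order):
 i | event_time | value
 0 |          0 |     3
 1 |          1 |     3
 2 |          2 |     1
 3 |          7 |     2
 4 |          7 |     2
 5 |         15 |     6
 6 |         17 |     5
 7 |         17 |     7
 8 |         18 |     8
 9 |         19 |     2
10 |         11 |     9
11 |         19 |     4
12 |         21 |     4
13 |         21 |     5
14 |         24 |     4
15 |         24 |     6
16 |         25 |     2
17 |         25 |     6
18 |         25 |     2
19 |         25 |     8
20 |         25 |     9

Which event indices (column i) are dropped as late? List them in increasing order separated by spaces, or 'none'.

i=0 t=0 v=3: → [0,5); WM=−∞
i=1 t=1 v=3: → [0,5); WM=−∞
i=2 t=2 v=1: → [0,5); WM=0
i=3 t=7 v=2: → [4,9); WM=0
i=4 t=7 v=2: → [4,9); WM=0
i=5 t=15 v=6: → [12,17); WM=13; [0,5) fires=3 [4,9) fires=2
i=6 t=17 v=5: → [16,21); WM=13
i=7 t=17 v=7: → [16,21); WM=13
i=8 t=18 v=8: → [16,21); WM=16
i=9 t=19 v=2: → [16,21); WM=16
i=10 t=11 v=9: DROP (t<16-2); WM=16
i=11 t=19 v=4: → [16,21); WM=17; [12,17) fires=6
i=12 t=21 v=4: → [20,25); WM=17
i=13 t=21 v=5: → [20,25); WM=17
i=14 t=24 v=4: → [24,29),[20,25); WM=22; [16,21) fires=8
i=15 t=24 v=6: → [24,29),[20,25); WM=22
i=16 t=25 v=2: → [24,29); WM=22
i=17 t=25 v=6: → [24,29); WM=23
i=18 t=25 v=2: → [24,29); WM=23
i=19 t=25 v=8: → [24,29); WM=23
i=20 t=25 v=9: → [24,29); WM=23

10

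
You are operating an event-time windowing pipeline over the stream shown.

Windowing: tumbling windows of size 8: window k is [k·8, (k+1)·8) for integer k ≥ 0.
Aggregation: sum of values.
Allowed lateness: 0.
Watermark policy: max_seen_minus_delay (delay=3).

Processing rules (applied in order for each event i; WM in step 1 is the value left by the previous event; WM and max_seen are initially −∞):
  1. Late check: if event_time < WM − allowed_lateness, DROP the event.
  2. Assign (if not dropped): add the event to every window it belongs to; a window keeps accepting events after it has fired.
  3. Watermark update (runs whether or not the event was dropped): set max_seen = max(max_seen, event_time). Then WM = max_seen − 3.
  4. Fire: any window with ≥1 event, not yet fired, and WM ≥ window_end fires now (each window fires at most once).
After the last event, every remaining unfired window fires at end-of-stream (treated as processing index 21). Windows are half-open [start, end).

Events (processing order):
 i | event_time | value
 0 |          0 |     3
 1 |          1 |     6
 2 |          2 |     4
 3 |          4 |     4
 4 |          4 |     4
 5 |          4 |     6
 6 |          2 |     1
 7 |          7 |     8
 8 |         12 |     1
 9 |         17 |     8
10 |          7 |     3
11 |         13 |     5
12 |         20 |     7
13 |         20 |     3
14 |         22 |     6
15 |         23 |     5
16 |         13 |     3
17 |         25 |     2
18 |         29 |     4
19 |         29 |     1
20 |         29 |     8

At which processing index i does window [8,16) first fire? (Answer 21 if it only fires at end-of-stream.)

12

i=0 t=0 v=3: → [0,8); WM=-3
i=1 t=1 v=6: → [0,8); WM=-2
i=2 t=2 v=4: → [0,8); WM=-1
i=3 t=4 v=4: → [0,8); WM=1
i=4 t=4 v=4: → [0,8); WM=1
i=5 t=4 v=6: → [0,8); WM=1
i=6 t=2 v=1: → [0,8); WM=1
i=7 t=7 v=8: → [0,8); WM=4
i=8 t=12 v=1: → [8,16); WM=9; [0,8) fires=36
i=9 t=17 v=8: → [16,24); WM=14
i=10 t=7 v=3: DROP (t<14-0); WM=14
i=11 t=13 v=5: DROP (t<14-0); WM=14
i=12 t=20 v=7: → [16,24); WM=17; [8,16) fires=1
i=13 t=20 v=3: → [16,24); WM=17
i=14 t=22 v=6: → [16,24); WM=19
i=15 t=23 v=5: → [16,24); WM=20
i=16 t=13 v=3: DROP (t<20-0); WM=20
i=17 t=25 v=2: → [24,32); WM=22
i=18 t=29 v=4: → [24,32); WM=26; [16,24) fires=29
i=19 t=29 v=1: → [24,32); WM=26
i=20 t=29 v=8: → [24,32); WM=26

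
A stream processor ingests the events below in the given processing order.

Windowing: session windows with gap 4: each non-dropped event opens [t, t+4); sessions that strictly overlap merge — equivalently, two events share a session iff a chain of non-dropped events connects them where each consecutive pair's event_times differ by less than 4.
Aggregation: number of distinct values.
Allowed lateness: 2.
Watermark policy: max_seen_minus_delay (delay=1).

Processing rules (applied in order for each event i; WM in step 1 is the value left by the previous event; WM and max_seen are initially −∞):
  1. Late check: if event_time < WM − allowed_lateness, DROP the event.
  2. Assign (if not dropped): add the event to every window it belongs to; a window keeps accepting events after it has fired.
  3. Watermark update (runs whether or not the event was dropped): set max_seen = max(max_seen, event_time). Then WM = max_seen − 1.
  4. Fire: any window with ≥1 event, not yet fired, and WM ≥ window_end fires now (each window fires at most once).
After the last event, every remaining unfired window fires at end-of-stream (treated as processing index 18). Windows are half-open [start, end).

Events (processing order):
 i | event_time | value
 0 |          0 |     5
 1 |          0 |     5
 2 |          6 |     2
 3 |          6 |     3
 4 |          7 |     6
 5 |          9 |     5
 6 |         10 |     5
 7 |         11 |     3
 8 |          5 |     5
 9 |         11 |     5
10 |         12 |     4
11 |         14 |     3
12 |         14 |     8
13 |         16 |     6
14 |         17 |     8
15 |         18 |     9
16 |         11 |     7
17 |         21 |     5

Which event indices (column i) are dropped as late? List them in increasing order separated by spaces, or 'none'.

i=0 t=0 v=5: → [0,4); WM=-1
i=1 t=0 v=5: → [0,4); WM=-1
i=2 t=6 v=2: → [6,10); WM=5
i=3 t=6 v=3: → [6,10); WM=5
i=4 t=7 v=6: → [6,11); WM=6
i=5 t=9 v=5: → [6,13); WM=8
i=6 t=10 v=5: → [6,14); WM=9
i=7 t=11 v=3: → [6,15); WM=10
i=8 t=5 v=5: DROP (t<10-2); WM=10
i=9 t=11 v=5: → [6,15); WM=10
i=10 t=12 v=4: → [6,16); WM=11
i=11 t=14 v=3: → [6,18); WM=13
i=12 t=14 v=8: → [6,18); WM=13
i=13 t=16 v=6: → [6,20); WM=15
i=14 t=17 v=8: → [6,21); WM=16
i=15 t=18 v=9: → [6,22); WM=17
i=16 t=11 v=7: DROP (t<17-2); WM=17
i=17 t=21 v=5: → [6,25); WM=20

8 16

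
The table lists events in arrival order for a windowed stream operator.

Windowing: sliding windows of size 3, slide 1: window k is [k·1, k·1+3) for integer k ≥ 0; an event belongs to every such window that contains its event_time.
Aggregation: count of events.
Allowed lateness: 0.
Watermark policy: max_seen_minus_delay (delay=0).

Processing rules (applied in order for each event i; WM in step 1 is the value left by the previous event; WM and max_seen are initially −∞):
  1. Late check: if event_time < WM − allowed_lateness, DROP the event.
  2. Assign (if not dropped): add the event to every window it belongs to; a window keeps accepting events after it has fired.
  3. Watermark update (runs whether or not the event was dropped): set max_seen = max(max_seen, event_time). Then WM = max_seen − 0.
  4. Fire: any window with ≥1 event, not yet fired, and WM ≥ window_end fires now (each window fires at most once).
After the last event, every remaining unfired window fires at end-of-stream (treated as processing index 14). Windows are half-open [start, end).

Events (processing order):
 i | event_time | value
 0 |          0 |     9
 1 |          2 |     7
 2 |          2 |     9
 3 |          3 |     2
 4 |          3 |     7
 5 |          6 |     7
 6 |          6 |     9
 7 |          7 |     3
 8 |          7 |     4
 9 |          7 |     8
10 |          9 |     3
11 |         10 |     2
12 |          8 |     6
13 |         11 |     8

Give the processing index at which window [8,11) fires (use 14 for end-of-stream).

13

i=0 t=0 v=9: → [0,3); WM=0
i=1 t=2 v=7: → [2,5),[1,4),[0,3); WM=2
i=2 t=2 v=9: → [2,5),[1,4),[0,3); WM=2
i=3 t=3 v=2: → [3,6),[2,5),[1,4); WM=3; [0,3) fires=3
i=4 t=3 v=7: → [3,6),[2,5),[1,4); WM=3
i=5 t=6 v=7: → [6,9),[5,8),[4,7); WM=6; [1,4) fires=4 [2,5) fires=4 [3,6) fires=2
i=6 t=6 v=9: → [6,9),[5,8),[4,7); WM=6
i=7 t=7 v=3: → [7,10),[6,9),[5,8); WM=7; [4,7) fires=2
i=8 t=7 v=4: → [7,10),[6,9),[5,8); WM=7
i=9 t=7 v=8: → [7,10),[6,9),[5,8); WM=7
i=10 t=9 v=3: → [9,12),[8,11),[7,10); WM=9; [5,8) fires=5 [6,9) fires=5
i=11 t=10 v=2: → [10,13),[9,12),[8,11); WM=10; [7,10) fires=4
i=12 t=8 v=6: DROP (t<10-0); WM=10
i=13 t=11 v=8: → [11,14),[10,13),[9,12); WM=11; [8,11) fires=2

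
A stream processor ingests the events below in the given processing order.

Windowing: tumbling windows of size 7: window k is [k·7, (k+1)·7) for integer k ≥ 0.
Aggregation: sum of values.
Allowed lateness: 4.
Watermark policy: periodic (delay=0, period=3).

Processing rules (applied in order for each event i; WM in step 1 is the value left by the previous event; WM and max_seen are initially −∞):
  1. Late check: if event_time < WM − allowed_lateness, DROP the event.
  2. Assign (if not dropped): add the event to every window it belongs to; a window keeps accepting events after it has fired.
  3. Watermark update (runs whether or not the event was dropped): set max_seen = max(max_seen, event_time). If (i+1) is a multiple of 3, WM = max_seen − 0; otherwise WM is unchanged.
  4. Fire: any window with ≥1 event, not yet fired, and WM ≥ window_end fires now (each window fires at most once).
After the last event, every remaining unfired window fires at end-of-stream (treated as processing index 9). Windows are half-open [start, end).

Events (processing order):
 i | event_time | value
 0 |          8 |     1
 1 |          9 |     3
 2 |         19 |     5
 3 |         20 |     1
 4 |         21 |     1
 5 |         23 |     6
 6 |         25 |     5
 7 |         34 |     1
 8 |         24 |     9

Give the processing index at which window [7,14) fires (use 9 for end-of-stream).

2

i=0 t=8 v=1: → [7,14); WM=−∞
i=1 t=9 v=3: → [7,14); WM=−∞
i=2 t=19 v=5: → [14,21); WM=19; [7,14) fires=4
i=3 t=20 v=1: → [14,21); WM=19
i=4 t=21 v=1: → [21,28); WM=19
i=5 t=23 v=6: → [21,28); WM=23; [14,21) fires=6
i=6 t=25 v=5: → [21,28); WM=23
i=7 t=34 v=1: → [28,35); WM=23
i=8 t=24 v=9: → [21,28); WM=34; [21,28) fires=21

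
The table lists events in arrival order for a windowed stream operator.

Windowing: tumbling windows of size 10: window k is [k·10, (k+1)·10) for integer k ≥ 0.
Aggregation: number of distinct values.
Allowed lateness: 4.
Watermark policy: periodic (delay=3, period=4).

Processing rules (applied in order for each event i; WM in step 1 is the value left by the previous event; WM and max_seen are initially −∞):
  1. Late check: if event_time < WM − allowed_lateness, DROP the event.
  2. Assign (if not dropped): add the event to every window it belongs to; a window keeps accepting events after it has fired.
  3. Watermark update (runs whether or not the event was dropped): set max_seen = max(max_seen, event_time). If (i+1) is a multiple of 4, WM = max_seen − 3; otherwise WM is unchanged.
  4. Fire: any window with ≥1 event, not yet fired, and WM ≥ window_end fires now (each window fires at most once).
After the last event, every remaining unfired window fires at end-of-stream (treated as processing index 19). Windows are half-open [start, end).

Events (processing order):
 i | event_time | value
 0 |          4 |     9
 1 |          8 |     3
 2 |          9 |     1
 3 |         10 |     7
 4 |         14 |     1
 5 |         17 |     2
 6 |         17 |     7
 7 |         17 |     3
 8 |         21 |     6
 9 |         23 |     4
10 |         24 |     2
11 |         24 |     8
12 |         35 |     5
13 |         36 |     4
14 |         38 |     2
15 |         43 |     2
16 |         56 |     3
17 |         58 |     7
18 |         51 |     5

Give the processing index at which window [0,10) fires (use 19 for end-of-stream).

7

i=0 t=4 v=9: → [0,10); WM=−∞
i=1 t=8 v=3: → [0,10); WM=−∞
i=2 t=9 v=1: → [0,10); WM=−∞
i=3 t=10 v=7: → [10,20); WM=7
i=4 t=14 v=1: → [10,20); WM=7
i=5 t=17 v=2: → [10,20); WM=7
i=6 t=17 v=7: → [10,20); WM=7
i=7 t=17 v=3: → [10,20); WM=14; [0,10) fires=3
i=8 t=21 v=6: → [20,30); WM=14
i=9 t=23 v=4: → [20,30); WM=14
i=10 t=24 v=2: → [20,30); WM=14
i=11 t=24 v=8: → [20,30); WM=21; [10,20) fires=4
i=12 t=35 v=5: → [30,40); WM=21
i=13 t=36 v=4: → [30,40); WM=21
i=14 t=38 v=2: → [30,40); WM=21
i=15 t=43 v=2: → [40,50); WM=40; [20,30) fires=4 [30,40) fires=3
i=16 t=56 v=3: → [50,60); WM=40
i=17 t=58 v=7: → [50,60); WM=40
i=18 t=51 v=5: → [50,60); WM=40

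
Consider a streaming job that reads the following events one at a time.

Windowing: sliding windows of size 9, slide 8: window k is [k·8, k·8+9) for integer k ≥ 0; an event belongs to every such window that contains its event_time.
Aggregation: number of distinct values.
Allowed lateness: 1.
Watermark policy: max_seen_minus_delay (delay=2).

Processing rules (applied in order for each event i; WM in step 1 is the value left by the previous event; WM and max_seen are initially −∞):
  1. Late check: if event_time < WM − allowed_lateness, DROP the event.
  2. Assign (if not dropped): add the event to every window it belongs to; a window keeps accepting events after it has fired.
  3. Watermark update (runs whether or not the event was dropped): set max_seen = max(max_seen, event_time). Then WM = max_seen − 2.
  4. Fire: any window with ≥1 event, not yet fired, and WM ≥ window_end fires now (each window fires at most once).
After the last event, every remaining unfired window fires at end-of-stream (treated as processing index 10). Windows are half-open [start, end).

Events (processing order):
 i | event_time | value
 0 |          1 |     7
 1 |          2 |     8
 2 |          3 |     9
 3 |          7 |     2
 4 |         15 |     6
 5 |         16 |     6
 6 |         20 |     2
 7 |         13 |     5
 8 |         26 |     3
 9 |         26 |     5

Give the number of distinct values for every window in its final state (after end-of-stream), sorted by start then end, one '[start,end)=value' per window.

[0,9)=4 [8,17)=1 [16,25)=2 [24,33)=2

i=0 t=1 v=7: → [0,9); WM=-1
i=1 t=2 v=8: → [0,9); WM=0
i=2 t=3 v=9: → [0,9); WM=1
i=3 t=7 v=2: → [0,9); WM=5
i=4 t=15 v=6: → [8,17); WM=13; [0,9) fires=4
i=5 t=16 v=6: → [16,25),[8,17); WM=14
i=6 t=20 v=2: → [16,25); WM=18; [8,17) fires=1
i=7 t=13 v=5: DROP (t<18-1); WM=18
i=8 t=26 v=3: → [24,33); WM=24
i=9 t=26 v=5: → [24,33); WM=24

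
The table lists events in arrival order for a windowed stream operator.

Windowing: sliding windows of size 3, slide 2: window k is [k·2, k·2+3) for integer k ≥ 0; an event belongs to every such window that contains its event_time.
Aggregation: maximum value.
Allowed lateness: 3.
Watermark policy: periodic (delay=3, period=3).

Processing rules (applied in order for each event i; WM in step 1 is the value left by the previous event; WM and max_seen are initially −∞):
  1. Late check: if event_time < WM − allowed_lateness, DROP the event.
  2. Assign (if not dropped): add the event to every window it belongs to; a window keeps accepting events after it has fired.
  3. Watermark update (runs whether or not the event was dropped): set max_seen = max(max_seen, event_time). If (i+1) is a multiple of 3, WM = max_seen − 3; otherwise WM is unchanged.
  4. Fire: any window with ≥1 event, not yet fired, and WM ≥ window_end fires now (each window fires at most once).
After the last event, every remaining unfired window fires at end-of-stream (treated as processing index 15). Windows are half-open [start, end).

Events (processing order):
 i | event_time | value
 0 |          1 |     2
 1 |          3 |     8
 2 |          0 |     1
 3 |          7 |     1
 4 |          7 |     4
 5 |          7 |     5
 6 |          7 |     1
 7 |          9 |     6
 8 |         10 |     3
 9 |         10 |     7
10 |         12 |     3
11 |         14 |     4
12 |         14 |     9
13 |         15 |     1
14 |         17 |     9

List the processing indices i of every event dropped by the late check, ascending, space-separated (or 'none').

none

i=0 t=1 v=2: → [0,3); WM=−∞
i=1 t=3 v=8: → [2,5); WM=−∞
i=2 t=0 v=1: → [0,3); WM=0
i=3 t=7 v=1: → [6,9); WM=0
i=4 t=7 v=4: → [6,9); WM=0
i=5 t=7 v=5: → [6,9); WM=4; [0,3) fires=2
i=6 t=7 v=1: → [6,9); WM=4
i=7 t=9 v=6: → [8,11); WM=4
i=8 t=10 v=3: → [10,13),[8,11); WM=7; [2,5) fires=8
i=9 t=10 v=7: → [10,13),[8,11); WM=7
i=10 t=12 v=3: → [12,15),[10,13); WM=7
i=11 t=14 v=4: → [14,17),[12,15); WM=11; [6,9) fires=5 [8,11) fires=7
i=12 t=14 v=9: → [14,17),[12,15); WM=11
i=13 t=15 v=1: → [14,17); WM=11
i=14 t=17 v=9: → [16,19); WM=14; [10,13) fires=7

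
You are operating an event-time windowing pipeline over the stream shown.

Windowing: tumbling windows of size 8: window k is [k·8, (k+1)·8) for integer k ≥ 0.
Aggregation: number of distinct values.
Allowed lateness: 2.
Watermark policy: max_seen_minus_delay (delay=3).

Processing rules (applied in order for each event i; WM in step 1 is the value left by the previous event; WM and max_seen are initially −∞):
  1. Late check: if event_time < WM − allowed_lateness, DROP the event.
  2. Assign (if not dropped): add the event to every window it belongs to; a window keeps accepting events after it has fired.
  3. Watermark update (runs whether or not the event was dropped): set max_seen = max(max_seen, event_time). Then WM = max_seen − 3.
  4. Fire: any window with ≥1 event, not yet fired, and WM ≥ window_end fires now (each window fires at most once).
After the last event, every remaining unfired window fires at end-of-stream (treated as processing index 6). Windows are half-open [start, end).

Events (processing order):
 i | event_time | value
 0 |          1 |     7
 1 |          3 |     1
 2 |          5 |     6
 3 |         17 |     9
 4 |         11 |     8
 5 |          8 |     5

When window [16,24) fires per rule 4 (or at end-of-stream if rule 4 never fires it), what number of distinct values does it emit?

i=0 t=1 v=7: → [0,8); WM=-2
i=1 t=3 v=1: → [0,8); WM=0
i=2 t=5 v=6: → [0,8); WM=2
i=3 t=17 v=9: → [16,24); WM=14; [0,8) fires=3
i=4 t=11 v=8: DROP (t<14-2); WM=14
i=5 t=8 v=5: DROP (t<14-2); WM=14

1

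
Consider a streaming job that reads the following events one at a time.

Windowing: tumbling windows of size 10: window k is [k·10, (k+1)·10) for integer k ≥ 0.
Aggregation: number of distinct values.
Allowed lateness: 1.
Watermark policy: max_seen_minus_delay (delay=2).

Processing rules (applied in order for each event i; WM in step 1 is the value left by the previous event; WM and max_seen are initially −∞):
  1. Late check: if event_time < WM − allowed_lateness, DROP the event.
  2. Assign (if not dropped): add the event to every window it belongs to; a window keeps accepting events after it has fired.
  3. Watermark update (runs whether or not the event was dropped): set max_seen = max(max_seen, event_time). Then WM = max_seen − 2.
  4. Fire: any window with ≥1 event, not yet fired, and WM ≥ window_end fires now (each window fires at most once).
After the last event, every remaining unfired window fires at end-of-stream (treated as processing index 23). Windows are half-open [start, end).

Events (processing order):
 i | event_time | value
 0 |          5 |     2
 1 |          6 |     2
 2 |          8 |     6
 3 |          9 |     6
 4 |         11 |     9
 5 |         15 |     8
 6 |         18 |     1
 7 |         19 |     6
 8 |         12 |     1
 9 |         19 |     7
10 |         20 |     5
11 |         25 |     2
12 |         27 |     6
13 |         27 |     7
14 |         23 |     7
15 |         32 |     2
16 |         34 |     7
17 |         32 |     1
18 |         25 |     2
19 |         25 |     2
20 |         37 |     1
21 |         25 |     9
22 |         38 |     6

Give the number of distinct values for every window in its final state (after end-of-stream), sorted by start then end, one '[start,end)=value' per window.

[0,10)=2 [10,20)=5 [20,30)=4 [30,40)=4

i=0 t=5 v=2: → [0,10); WM=3
i=1 t=6 v=2: → [0,10); WM=4
i=2 t=8 v=6: → [0,10); WM=6
i=3 t=9 v=6: → [0,10); WM=7
i=4 t=11 v=9: → [10,20); WM=9
i=5 t=15 v=8: → [10,20); WM=13; [0,10) fires=2
i=6 t=18 v=1: → [10,20); WM=16
i=7 t=19 v=6: → [10,20); WM=17
i=8 t=12 v=1: DROP (t<17-1); WM=17
i=9 t=19 v=7: → [10,20); WM=17
i=10 t=20 v=5: → [20,30); WM=18
i=11 t=25 v=2: → [20,30); WM=23; [10,20) fires=5
i=12 t=27 v=6: → [20,30); WM=25
i=13 t=27 v=7: → [20,30); WM=25
i=14 t=23 v=7: DROP (t<25-1); WM=25
i=15 t=32 v=2: → [30,40); WM=30; [20,30) fires=4
i=16 t=34 v=7: → [30,40); WM=32
i=17 t=32 v=1: → [30,40); WM=32
i=18 t=25 v=2: DROP (t<32-1); WM=32
i=19 t=25 v=2: DROP (t<32-1); WM=32
i=20 t=37 v=1: → [30,40); WM=35
i=21 t=25 v=9: DROP (t<35-1); WM=35
i=22 t=38 v=6: → [30,40); WM=36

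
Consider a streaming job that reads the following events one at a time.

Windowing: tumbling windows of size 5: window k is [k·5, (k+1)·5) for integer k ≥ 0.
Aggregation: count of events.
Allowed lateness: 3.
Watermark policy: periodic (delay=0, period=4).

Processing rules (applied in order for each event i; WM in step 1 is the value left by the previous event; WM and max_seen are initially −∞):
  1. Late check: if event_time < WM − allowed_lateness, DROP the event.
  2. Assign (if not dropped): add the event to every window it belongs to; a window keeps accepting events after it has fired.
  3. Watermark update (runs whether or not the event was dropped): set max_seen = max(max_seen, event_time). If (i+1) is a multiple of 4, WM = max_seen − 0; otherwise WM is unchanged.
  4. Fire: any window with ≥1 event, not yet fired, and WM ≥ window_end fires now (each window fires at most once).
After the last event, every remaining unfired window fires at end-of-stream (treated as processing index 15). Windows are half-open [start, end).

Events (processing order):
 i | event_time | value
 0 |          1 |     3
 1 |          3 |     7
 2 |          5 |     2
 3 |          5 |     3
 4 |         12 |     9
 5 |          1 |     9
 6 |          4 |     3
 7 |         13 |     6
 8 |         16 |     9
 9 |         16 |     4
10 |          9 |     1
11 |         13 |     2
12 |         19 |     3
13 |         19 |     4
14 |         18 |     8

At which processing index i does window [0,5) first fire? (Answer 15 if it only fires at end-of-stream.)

i=0 t=1 v=3: → [0,5); WM=−∞
i=1 t=3 v=7: → [0,5); WM=−∞
i=2 t=5 v=2: → [5,10); WM=−∞
i=3 t=5 v=3: → [5,10); WM=5; [0,5) fires=2
i=4 t=12 v=9: → [10,15); WM=5
i=5 t=1 v=9: DROP (t<5-3); WM=5
i=6 t=4 v=3: → [0,5); WM=5
i=7 t=13 v=6: → [10,15); WM=13; [5,10) fires=2
i=8 t=16 v=9: → [15,20); WM=13
i=9 t=16 v=4: → [15,20); WM=13
i=10 t=9 v=1: DROP (t<13-3); WM=13
i=11 t=13 v=2: → [10,15); WM=16; [10,15) fires=3
i=12 t=19 v=3: → [15,20); WM=16
i=13 t=19 v=4: → [15,20); WM=16
i=14 t=18 v=8: → [15,20); WM=16

3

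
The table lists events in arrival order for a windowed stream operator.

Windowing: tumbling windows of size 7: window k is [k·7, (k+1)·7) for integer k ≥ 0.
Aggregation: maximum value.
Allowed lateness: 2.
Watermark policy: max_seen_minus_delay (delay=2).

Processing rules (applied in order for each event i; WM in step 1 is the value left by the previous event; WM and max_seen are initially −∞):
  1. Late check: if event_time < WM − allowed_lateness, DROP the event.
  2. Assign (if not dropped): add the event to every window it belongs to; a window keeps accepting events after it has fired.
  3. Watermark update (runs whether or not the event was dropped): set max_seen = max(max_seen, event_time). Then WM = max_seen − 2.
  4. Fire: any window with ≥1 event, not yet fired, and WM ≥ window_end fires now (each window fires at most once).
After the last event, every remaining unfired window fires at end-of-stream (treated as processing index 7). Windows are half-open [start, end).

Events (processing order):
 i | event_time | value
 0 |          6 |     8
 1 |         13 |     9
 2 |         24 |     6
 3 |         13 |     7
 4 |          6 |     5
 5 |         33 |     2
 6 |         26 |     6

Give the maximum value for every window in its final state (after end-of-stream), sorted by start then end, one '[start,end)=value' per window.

[0,7)=8 [7,14)=9 [21,28)=6 [28,35)=2

i=0 t=6 v=8: → [0,7); WM=4
i=1 t=13 v=9: → [7,14); WM=11; [0,7) fires=8
i=2 t=24 v=6: → [21,28); WM=22; [7,14) fires=9
i=3 t=13 v=7: DROP (t<22-2); WM=22
i=4 t=6 v=5: DROP (t<22-2); WM=22
i=5 t=33 v=2: → [28,35); WM=31; [21,28) fires=6
i=6 t=26 v=6: DROP (t<31-2); WM=31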